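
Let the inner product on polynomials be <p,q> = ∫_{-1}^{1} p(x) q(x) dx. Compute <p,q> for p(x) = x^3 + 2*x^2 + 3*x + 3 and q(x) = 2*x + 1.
<p,q> = 182/15

Expand the product: p(x)·q(x) = 2*x^4 + 5*x^3 + 8*x^2 + 9*x + 3.
∫_{-1}^{1} of each monomial x^k gives [2/(k+1) if k even, 0 if k odd]. Integrating term-by-term (or equivalently evaluating the antiderivative F(x) = 2*x^5/5 + 5*x^4/4 + 8*x^3/3 + 9*x^2/2 + 3*x at the endpoints):
  F(1) − F(−1) = 709/60 − (-19/60) = 182/15.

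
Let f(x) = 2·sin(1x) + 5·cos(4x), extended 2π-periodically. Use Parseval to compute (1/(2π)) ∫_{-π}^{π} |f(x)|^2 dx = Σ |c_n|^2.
Σ |c_n|^2 = 29/2

Expand |f|^2 and use orthogonality of {sin(nx), cos(mx)} on [-π, π]:
  ∫_{-π}^{π} sin(nx)^2 dx = π, ∫ cos(mx)^2 dx = π, and cross terms integrate to 0.
So ∫_{-π}^{π} f(x)^2 dx = 2^2 · π + 5^2 · π = (4 + 25)π.
Divide by 2π: (4 + 25)/2 = 29/2.
By Parseval, this equals Σ |c_n|^2.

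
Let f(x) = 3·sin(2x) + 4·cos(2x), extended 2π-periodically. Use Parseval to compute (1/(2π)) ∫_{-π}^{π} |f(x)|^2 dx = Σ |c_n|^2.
Σ |c_n|^2 = 25/2

Expand |f|^2 and use orthogonality of {sin(nx), cos(mx)} on [-π, π]:
  ∫_{-π}^{π} sin(nx)^2 dx = π, ∫ cos(mx)^2 dx = π, and cross terms integrate to 0.
So ∫_{-π}^{π} f(x)^2 dx = 3^2 · π + 4^2 · π = (9 + 16)π.
Divide by 2π: (9 + 16)/2 = 25/2.
By Parseval, this equals Σ |c_n|^2.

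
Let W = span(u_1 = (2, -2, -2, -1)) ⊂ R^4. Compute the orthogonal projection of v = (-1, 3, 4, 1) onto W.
proj_W(v) = (-34/13, 34/13, 34/13, 17/13)

Set up U = [u_1 | ... | u_1] ∈ R^(4×1). The projector onto W = col(U) is P = U (U^T U)^(-1) U^T.
Compute U^T U =
  [13],
and U^T v = (-17).
Solve U^T U · c = U^T v for the coefficients: c = (-17/13). The projection is proj_W(v) = U c.
Check: (v - proj_W(v)) · u_1 = 0  (should be 0).
Result: proj_W(v) = (-34/13, 34/13, 34/13, 17/13).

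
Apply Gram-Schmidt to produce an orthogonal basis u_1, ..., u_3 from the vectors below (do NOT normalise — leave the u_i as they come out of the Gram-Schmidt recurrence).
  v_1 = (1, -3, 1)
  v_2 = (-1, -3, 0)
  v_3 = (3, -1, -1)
Orthogonal basis:
  u_1 = (1, -3, 1)
  u_2 = (-19/11, -9/11, -8/11)
  u_3 = (24/23, -8/23, -48/23)

Apply the Gram-Schmidt recurrence
  u_1 = v_1
  u_i = v_i − Σ_{j<i} ((v_i · u_j) / (u_j · u_j)) · u_j.

Step by step this gives:
  u_1 = (1, -3, 1)
  u_2 = (-19/11, -9/11, -8/11)
  u_3 = (24/23, -8/23, -48/23)

Orthogonality check:
  u_2 · u_1 = 0 (should be 0)
  u_3 · u_1 = 0 (should be 0)
  u_3 · u_2 = 0 (should be 0)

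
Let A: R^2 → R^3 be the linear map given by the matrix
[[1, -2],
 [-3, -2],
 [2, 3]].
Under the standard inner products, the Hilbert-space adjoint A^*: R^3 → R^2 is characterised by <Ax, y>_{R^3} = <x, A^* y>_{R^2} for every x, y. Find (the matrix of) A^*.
A^* = A^T =
[[1, -3, 2],
 [-2, -2, 3]]

For real matrices with standard dot products, the defining identity <Ax, y> = <x, A^* y> gives (Ax)^T y = x^T (A^*) y, i.e. x^T A^T y = x^T (A^*) y. Since this holds for all x, y, we must have A^* = A^T. Therefore
A^* =
[[1, -3, 2],
 [-2, -2, 3]].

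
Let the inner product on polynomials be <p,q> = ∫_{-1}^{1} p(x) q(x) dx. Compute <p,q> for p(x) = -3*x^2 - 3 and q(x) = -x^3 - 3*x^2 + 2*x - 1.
<p,q> = 88/5

Expand the product: p(x)·q(x) = 3*x^5 + 9*x^4 - 3*x^3 + 12*x^2 - 6*x + 3.
∫_{-1}^{1} of each monomial x^k gives [2/(k+1) if k even, 0 if k odd]. Integrating term-by-term (or equivalently evaluating the antiderivative F(x) = x^6/2 + 9*x^5/5 - 3*x^4/4 + 4*x^3 - 3*x^2 + 3*x at the endpoints):
  F(1) − F(−1) = 111/20 − (-241/20) = 88/5.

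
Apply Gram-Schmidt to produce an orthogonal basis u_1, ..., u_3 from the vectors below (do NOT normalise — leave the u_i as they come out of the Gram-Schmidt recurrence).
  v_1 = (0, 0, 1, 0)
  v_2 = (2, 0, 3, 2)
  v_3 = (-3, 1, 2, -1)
Orthogonal basis:
  u_1 = (0, 0, 1, 0)
  u_2 = (2, 0, 0, 2)
  u_3 = (-1, 1, 0, 1)

Apply the Gram-Schmidt recurrence
  u_1 = v_1
  u_i = v_i − Σ_{j<i} ((v_i · u_j) / (u_j · u_j)) · u_j.

Step by step this gives:
  u_1 = (0, 0, 1, 0)
  u_2 = (2, 0, 0, 2)
  u_3 = (-1, 1, 0, 1)

Orthogonality check:
  u_2 · u_1 = 0 (should be 0)
  u_3 · u_1 = 0 (should be 0)
  u_3 · u_2 = 0 (should be 0)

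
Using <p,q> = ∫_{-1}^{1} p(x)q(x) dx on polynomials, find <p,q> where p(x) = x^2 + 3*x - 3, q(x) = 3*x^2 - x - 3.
<p,q> = 46/5

Expand the product: p(x)·q(x) = 3*x^4 + 8*x^3 - 15*x^2 - 6*x + 9.
∫_{-1}^{1} of each monomial x^k gives [2/(k+1) if k even, 0 if k odd]. Integrating term-by-term (or equivalently evaluating the antiderivative F(x) = 3*x^5/5 + 2*x^4 - 5*x^3 - 3*x^2 + 9*x at the endpoints):
  F(1) − F(−1) = 18/5 − (-28/5) = 46/5.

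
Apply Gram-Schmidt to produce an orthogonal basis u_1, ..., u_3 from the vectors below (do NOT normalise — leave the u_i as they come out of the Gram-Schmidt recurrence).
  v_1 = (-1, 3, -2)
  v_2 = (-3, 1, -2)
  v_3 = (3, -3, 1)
Orthogonal basis:
  u_1 = (-1, 3, -2)
  u_2 = (-16/7, -8/7, -4/7)
  u_3 = (2/3, -2/3, -4/3)

Apply the Gram-Schmidt recurrence
  u_1 = v_1
  u_i = v_i − Σ_{j<i} ((v_i · u_j) / (u_j · u_j)) · u_j.

Step by step this gives:
  u_1 = (-1, 3, -2)
  u_2 = (-16/7, -8/7, -4/7)
  u_3 = (2/3, -2/3, -4/3)

Orthogonality check:
  u_2 · u_1 = 0 (should be 0)
  u_3 · u_1 = 0 (should be 0)
  u_3 · u_2 = 0 (should be 0)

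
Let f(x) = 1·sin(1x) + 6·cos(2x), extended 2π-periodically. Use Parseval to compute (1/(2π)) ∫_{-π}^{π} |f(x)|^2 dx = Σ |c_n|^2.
Σ |c_n|^2 = 37/2

Expand |f|^2 and use orthogonality of {sin(nx), cos(mx)} on [-π, π]:
  ∫_{-π}^{π} sin(nx)^2 dx = π, ∫ cos(mx)^2 dx = π, and cross terms integrate to 0.
So ∫_{-π}^{π} f(x)^2 dx = 1^2 · π + 6^2 · π = (1 + 36)π.
Divide by 2π: (1 + 36)/2 = 37/2.
By Parseval, this equals Σ |c_n|^2.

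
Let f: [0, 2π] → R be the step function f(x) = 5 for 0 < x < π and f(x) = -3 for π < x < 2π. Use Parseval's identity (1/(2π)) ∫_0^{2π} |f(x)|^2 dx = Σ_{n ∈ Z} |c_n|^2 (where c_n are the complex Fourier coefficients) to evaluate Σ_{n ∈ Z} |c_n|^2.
Σ |c_n|^2 = 17

Parseval equates the L^2 energy of f (normalised by 1/(2π)) with the ℓ^2 sum of its Fourier coefficients: (1/(2π)) ∫_0^{2π} |f|^2 = Σ |c_n|^2.
Compute the left side: (1/(2π)) [∫_0^π 5^2 dx + ∫_π^{2π} (-3)^2 dx] = (1/(2π)) · (25π + 9π) = (25 + 9)/2 = 17.
So Σ_{n ∈ Z} |c_n|^2 = 17.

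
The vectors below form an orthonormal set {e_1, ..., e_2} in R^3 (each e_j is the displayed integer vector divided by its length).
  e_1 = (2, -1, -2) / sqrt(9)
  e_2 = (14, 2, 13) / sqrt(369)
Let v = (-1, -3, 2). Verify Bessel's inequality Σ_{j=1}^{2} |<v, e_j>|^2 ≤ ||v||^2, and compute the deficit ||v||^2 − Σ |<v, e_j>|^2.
Σ |<v, e_j>|^2 = 45/41; ||v||^2 = 14; deficit = 529/41

Write each e_j = u_j / sqrt(<u_j, u_j>) where u_j is the displayed integer vector. Then <v, e_j> = <v, u_j> / sqrt(<u_j, u_j>), so |<v, e_j>|^2 = <v, u_j>^2 / <u_j, u_j>.
Coefficients: <v, e_1> = -3/sqrt(9), <v, e_2> = 6/sqrt(369).
Square and sum: Σ |<v, e_j>|^2 = 45/41.
Compute ||v||^2 = v·v = 14.
Deficit = 14 − 45/41 = 529/41 ≥ 0, confirming Bessel's inequality. (The deficit equals ||v − Σ <v,e_j> e_j||^2, the squared distance from v to span{e_j}.)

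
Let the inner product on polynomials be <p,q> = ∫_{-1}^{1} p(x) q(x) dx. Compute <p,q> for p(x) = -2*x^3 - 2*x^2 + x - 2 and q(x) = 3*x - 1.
<p,q> = 74/15

Expand the product: p(x)·q(x) = -6*x^4 - 4*x^3 + 5*x^2 - 7*x + 2.
∫_{-1}^{1} of each monomial x^k gives [2/(k+1) if k even, 0 if k odd]. Integrating term-by-term (or equivalently evaluating the antiderivative F(x) = -6*x^5/5 - x^4 + 5*x^3/3 - 7*x^2/2 + 2*x at the endpoints):
  F(1) − F(−1) = -61/30 − (-209/30) = 74/15.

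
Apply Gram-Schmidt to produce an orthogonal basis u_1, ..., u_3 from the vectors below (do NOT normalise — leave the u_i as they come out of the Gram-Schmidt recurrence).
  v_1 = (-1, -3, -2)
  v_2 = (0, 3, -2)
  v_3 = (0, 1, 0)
Orthogonal basis:
  u_1 = (-1, -3, -2)
  u_2 = (-5/14, 27/14, -19/7)
  u_3 = (-24/157, 4/157, 6/157)

Apply the Gram-Schmidt recurrence
  u_1 = v_1
  u_i = v_i − Σ_{j<i} ((v_i · u_j) / (u_j · u_j)) · u_j.

Step by step this gives:
  u_1 = (-1, -3, -2)
  u_2 = (-5/14, 27/14, -19/7)
  u_3 = (-24/157, 4/157, 6/157)

Orthogonality check:
  u_2 · u_1 = 0 (should be 0)
  u_3 · u_1 = 0 (should be 0)
  u_3 · u_2 = 0 (should be 0)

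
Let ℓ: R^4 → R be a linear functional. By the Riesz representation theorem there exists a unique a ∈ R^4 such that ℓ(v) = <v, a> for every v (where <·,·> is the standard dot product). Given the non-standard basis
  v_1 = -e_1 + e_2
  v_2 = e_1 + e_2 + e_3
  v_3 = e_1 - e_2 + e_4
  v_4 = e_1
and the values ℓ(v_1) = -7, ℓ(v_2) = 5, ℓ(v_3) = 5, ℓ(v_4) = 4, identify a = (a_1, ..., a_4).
a = (4, -3, 4, -2)

Write a = (a_1, ..., a_4) in the standard basis. For each basis vector v_i, ℓ(v_i) = <v_i, a> is a linear equation in the a_j's. Collect the n equations into a matrix system V a = ℓ, where row i of V is v_i (expressed in the standard basis). Since V is invertible (lower-triangular with 1s on the diagonal, up to permutation), solve by back-substitution:
  V =
[[-1, 1, 0, 0],
 [1, 1, 1, 0],
 [1, -1, 0, 1],
 [1, 0, 0, 0]]
  V a = (-7, 5, 5, 4)
Solving gives a = (4, -3, 4, -2).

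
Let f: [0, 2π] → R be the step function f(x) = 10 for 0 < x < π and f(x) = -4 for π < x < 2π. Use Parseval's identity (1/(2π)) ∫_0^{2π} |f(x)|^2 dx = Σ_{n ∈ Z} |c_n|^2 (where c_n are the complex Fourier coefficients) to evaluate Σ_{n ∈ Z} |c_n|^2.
Σ |c_n|^2 = 58

Parseval equates the L^2 energy of f (normalised by 1/(2π)) with the ℓ^2 sum of its Fourier coefficients: (1/(2π)) ∫_0^{2π} |f|^2 = Σ |c_n|^2.
Compute the left side: (1/(2π)) [∫_0^π 10^2 dx + ∫_π^{2π} (-4)^2 dx] = (1/(2π)) · (100π + 16π) = (100 + 16)/2 = 58.
So Σ_{n ∈ Z} |c_n|^2 = 58.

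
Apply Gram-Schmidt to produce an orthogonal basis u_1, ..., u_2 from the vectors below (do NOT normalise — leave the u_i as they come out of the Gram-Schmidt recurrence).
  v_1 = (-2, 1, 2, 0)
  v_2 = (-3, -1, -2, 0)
Orthogonal basis:
  u_1 = (-2, 1, 2, 0)
  u_2 = (-25/9, -10/9, -20/9, 0)

Apply the Gram-Schmidt recurrence
  u_1 = v_1
  u_i = v_i − Σ_{j<i} ((v_i · u_j) / (u_j · u_j)) · u_j.

Step by step this gives:
  u_1 = (-2, 1, 2, 0)
  u_2 = (-25/9, -10/9, -20/9, 0)

Orthogonality check:
  u_2 · u_1 = 0 (should be 0)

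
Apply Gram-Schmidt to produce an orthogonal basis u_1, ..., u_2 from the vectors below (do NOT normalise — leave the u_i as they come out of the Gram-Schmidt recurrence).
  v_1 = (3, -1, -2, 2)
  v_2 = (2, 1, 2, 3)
Orthogonal basis:
  u_1 = (3, -1, -2, 2)
  u_2 = (5/6, 25/18, 25/9, 20/9)

Apply the Gram-Schmidt recurrence
  u_1 = v_1
  u_i = v_i − Σ_{j<i} ((v_i · u_j) / (u_j · u_j)) · u_j.

Step by step this gives:
  u_1 = (3, -1, -2, 2)
  u_2 = (5/6, 25/18, 25/9, 20/9)

Orthogonality check:
  u_2 · u_1 = 0 (should be 0)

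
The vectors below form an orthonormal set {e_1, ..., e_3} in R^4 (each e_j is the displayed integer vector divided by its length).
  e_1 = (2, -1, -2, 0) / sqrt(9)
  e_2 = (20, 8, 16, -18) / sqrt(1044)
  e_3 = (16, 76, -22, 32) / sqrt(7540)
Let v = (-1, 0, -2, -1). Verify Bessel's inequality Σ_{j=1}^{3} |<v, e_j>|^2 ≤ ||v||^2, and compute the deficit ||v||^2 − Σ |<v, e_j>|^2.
Σ |<v, e_j>|^2 = 101/65; ||v||^2 = 6; deficit = 289/65

Write each e_j = u_j / sqrt(<u_j, u_j>) where u_j is the displayed integer vector. Then <v, e_j> = <v, u_j> / sqrt(<u_j, u_j>), so |<v, e_j>|^2 = <v, u_j>^2 / <u_j, u_j>.
Coefficients: <v, e_1> = 2/sqrt(9), <v, e_2> = -34/sqrt(1044), <v, e_3> = -4/sqrt(7540).
Square and sum: Σ |<v, e_j>|^2 = 101/65.
Compute ||v||^2 = v·v = 6.
Deficit = 6 − 101/65 = 289/65 ≥ 0, confirming Bessel's inequality. (The deficit equals ||v − Σ <v,e_j> e_j||^2, the squared distance from v to span{e_j}.)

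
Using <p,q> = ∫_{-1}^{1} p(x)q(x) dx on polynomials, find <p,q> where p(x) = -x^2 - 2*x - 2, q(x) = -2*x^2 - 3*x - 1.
<p,q> = 182/15

Expand the product: p(x)·q(x) = 2*x^4 + 7*x^3 + 11*x^2 + 8*x + 2.
∫_{-1}^{1} of each monomial x^k gives [2/(k+1) if k even, 0 if k odd]. Integrating term-by-term (or equivalently evaluating the antiderivative F(x) = 2*x^5/5 + 7*x^4/4 + 11*x^3/3 + 4*x^2 + 2*x at the endpoints):
  F(1) − F(−1) = 709/60 − (-19/60) = 182/15.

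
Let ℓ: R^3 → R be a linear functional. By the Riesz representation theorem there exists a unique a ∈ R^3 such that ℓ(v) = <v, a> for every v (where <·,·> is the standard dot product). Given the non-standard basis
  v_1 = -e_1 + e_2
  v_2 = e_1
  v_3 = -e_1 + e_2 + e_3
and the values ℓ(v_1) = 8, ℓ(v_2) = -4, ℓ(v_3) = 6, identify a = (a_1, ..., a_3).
a = (-4, 4, -2)

Write a = (a_1, ..., a_3) in the standard basis. For each basis vector v_i, ℓ(v_i) = <v_i, a> is a linear equation in the a_j's. Collect the n equations into a matrix system V a = ℓ, where row i of V is v_i (expressed in the standard basis). Since V is invertible (lower-triangular with 1s on the diagonal, up to permutation), solve by back-substitution:
  V =
[[-1, 1, 0],
 [1, 0, 0],
 [-1, 1, 1]]
  V a = (8, -4, 6)
Solving gives a = (-4, 4, -2).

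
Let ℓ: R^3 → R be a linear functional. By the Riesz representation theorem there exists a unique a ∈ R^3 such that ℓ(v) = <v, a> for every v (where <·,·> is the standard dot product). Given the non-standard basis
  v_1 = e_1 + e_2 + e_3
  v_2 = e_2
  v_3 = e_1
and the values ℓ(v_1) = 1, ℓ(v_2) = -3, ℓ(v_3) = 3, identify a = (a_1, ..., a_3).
a = (3, -3, 1)

Write a = (a_1, ..., a_3) in the standard basis. For each basis vector v_i, ℓ(v_i) = <v_i, a> is a linear equation in the a_j's. Collect the n equations into a matrix system V a = ℓ, where row i of V is v_i (expressed in the standard basis). Since V is invertible (lower-triangular with 1s on the diagonal, up to permutation), solve by back-substitution:
  V =
[[1, 1, 1],
 [0, 1, 0],
 [1, 0, 0]]
  V a = (1, -3, 3)
Solving gives a = (3, -3, 1).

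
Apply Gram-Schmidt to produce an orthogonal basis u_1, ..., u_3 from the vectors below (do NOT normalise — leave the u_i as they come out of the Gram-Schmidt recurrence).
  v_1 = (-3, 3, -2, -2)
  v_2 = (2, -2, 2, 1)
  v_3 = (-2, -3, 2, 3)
Orthogonal basis:
  u_1 = (-3, 3, -2, -2)
  u_2 = (-1/13, 1/13, 8/13, -5/13)
  u_3 = (-7/2, -3/2, 1, 2)

Apply the Gram-Schmidt recurrence
  u_1 = v_1
  u_i = v_i − Σ_{j<i} ((v_i · u_j) / (u_j · u_j)) · u_j.

Step by step this gives:
  u_1 = (-3, 3, -2, -2)
  u_2 = (-1/13, 1/13, 8/13, -5/13)
  u_3 = (-7/2, -3/2, 1, 2)

Orthogonality check:
  u_2 · u_1 = 0 (should be 0)
  u_3 · u_1 = 0 (should be 0)
  u_3 · u_2 = 0 (should be 0)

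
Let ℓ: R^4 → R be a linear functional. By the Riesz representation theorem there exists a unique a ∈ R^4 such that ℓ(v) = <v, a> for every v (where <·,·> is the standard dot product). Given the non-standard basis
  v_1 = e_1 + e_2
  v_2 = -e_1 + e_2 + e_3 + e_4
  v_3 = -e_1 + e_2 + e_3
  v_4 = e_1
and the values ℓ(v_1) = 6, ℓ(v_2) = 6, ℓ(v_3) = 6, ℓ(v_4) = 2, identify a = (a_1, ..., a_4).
a = (2, 4, 4, 0)

Write a = (a_1, ..., a_4) in the standard basis. For each basis vector v_i, ℓ(v_i) = <v_i, a> is a linear equation in the a_j's. Collect the n equations into a matrix system V a = ℓ, where row i of V is v_i (expressed in the standard basis). Since V is invertible (lower-triangular with 1s on the diagonal, up to permutation), solve by back-substitution:
  V =
[[1, 1, 0, 0],
 [-1, 1, 1, 1],
 [-1, 1, 1, 0],
 [1, 0, 0, 0]]
  V a = (6, 6, 6, 2)
Solving gives a = (2, 4, 4, 0).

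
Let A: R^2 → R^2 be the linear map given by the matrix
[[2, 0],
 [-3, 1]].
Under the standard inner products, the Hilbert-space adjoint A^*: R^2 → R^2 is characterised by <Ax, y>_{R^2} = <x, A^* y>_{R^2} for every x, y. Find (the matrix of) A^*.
A^* = A^T =
[[2, -3],
 [0, 1]]

For real matrices with standard dot products, the defining identity <Ax, y> = <x, A^* y> gives (Ax)^T y = x^T (A^*) y, i.e. x^T A^T y = x^T (A^*) y. Since this holds for all x, y, we must have A^* = A^T. Therefore
A^* =
[[2, -3],
 [0, 1]].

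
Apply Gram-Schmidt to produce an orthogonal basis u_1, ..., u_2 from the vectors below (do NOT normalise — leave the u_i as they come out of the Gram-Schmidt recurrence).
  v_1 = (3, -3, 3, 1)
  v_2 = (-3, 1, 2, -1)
Orthogonal basis:
  u_1 = (3, -3, 3, 1)
  u_2 = (-9/4, 1/4, 11/4, -3/4)

Apply the Gram-Schmidt recurrence
  u_1 = v_1
  u_i = v_i − Σ_{j<i} ((v_i · u_j) / (u_j · u_j)) · u_j.

Step by step this gives:
  u_1 = (3, -3, 3, 1)
  u_2 = (-9/4, 1/4, 11/4, -3/4)

Orthogonality check:
  u_2 · u_1 = 0 (should be 0)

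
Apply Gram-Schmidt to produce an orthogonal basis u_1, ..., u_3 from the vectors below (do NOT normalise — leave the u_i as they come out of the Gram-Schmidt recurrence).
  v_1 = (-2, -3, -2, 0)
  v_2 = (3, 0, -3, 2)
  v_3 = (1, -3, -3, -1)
Orthogonal basis:
  u_1 = (-2, -3, -2, 0)
  u_2 = (3, 0, -3, 2)
  u_3 = (218/187, -12/17, -20/187, -21/11)

Apply the Gram-Schmidt recurrence
  u_1 = v_1
  u_i = v_i − Σ_{j<i} ((v_i · u_j) / (u_j · u_j)) · u_j.

Step by step this gives:
  u_1 = (-2, -3, -2, 0)
  u_2 = (3, 0, -3, 2)
  u_3 = (218/187, -12/17, -20/187, -21/11)

Orthogonality check:
  u_2 · u_1 = 0 (should be 0)
  u_3 · u_1 = 0 (should be 0)
  u_3 · u_2 = 0 (should be 0)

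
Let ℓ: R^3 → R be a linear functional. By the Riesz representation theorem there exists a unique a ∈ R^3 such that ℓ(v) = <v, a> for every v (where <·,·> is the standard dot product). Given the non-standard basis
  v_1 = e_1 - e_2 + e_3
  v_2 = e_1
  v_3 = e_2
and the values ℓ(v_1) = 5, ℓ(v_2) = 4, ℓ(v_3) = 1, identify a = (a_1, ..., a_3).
a = (4, 1, 2)

Write a = (a_1, ..., a_3) in the standard basis. For each basis vector v_i, ℓ(v_i) = <v_i, a> is a linear equation in the a_j's. Collect the n equations into a matrix system V a = ℓ, where row i of V is v_i (expressed in the standard basis). Since V is invertible (lower-triangular with 1s on the diagonal, up to permutation), solve by back-substitution:
  V =
[[1, -1, 1],
 [1, 0, 0],
 [0, 1, 0]]
  V a = (5, 4, 1)
Solving gives a = (4, 1, 2).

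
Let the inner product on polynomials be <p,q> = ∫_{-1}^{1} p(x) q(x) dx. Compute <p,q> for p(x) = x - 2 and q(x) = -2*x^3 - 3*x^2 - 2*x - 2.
<p,q> = 148/15

Expand the product: p(x)·q(x) = -2*x^4 + x^3 + 4*x^2 + 2*x + 4.
∫_{-1}^{1} of each monomial x^k gives [2/(k+1) if k even, 0 if k odd]. Integrating term-by-term (or equivalently evaluating the antiderivative F(x) = -2*x^5/5 + x^4/4 + 4*x^3/3 + x^2 + 4*x at the endpoints):
  F(1) − F(−1) = 371/60 − (-221/60) = 148/15.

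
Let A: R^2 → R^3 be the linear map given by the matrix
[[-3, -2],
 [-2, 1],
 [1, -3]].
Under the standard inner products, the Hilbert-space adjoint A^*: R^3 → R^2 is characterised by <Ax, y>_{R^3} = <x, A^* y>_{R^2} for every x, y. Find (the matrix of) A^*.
A^* = A^T =
[[-3, -2, 1],
 [-2, 1, -3]]

For real matrices with standard dot products, the defining identity <Ax, y> = <x, A^* y> gives (Ax)^T y = x^T (A^*) y, i.e. x^T A^T y = x^T (A^*) y. Since this holds for all x, y, we must have A^* = A^T. Therefore
A^* =
[[-3, -2, 1],
 [-2, 1, -3]].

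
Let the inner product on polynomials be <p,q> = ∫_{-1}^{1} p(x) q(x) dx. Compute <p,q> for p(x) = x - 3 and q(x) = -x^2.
<p,q> = 2

Expand the product: p(x)·q(x) = -x^3 + 3*x^2.
∫_{-1}^{1} of each monomial x^k gives [2/(k+1) if k even, 0 if k odd]. Integrating term-by-term (or equivalently evaluating the antiderivative F(x) = -x^4/4 + x^3 at the endpoints):
  F(1) − F(−1) = 3/4 − (-5/4) = 2.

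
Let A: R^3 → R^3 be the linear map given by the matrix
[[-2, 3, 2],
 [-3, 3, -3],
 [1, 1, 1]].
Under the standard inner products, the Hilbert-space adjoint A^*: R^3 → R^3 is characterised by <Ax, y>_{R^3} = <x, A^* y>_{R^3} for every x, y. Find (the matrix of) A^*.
A^* = A^T =
[[-2, -3, 1],
 [3, 3, 1],
 [2, -3, 1]]

For real matrices with standard dot products, the defining identity <Ax, y> = <x, A^* y> gives (Ax)^T y = x^T (A^*) y, i.e. x^T A^T y = x^T (A^*) y. Since this holds for all x, y, we must have A^* = A^T. Therefore
A^* =
[[-2, -3, 1],
 [3, 3, 1],
 [2, -3, 1]].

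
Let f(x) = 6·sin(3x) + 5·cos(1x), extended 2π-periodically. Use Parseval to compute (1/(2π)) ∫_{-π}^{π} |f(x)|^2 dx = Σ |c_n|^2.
Σ |c_n|^2 = 61/2

Expand |f|^2 and use orthogonality of {sin(nx), cos(mx)} on [-π, π]:
  ∫_{-π}^{π} sin(nx)^2 dx = π, ∫ cos(mx)^2 dx = π, and cross terms integrate to 0.
So ∫_{-π}^{π} f(x)^2 dx = 6^2 · π + 5^2 · π = (36 + 25)π.
Divide by 2π: (36 + 25)/2 = 61/2.
By Parseval, this equals Σ |c_n|^2.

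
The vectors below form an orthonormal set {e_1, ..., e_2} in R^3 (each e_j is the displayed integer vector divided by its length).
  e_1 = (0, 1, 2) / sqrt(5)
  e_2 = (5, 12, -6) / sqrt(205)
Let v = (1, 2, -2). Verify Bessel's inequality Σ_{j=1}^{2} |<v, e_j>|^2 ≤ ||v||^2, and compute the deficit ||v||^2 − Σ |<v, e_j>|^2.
Σ |<v, e_j>|^2 = 9; ||v||^2 = 9; deficit = 0

Write each e_j = u_j / sqrt(<u_j, u_j>) where u_j is the displayed integer vector. Then <v, e_j> = <v, u_j> / sqrt(<u_j, u_j>), so |<v, e_j>|^2 = <v, u_j>^2 / <u_j, u_j>.
Coefficients: <v, e_1> = -2/sqrt(5), <v, e_2> = 41/sqrt(205).
Square and sum: Σ |<v, e_j>|^2 = 9.
Compute ||v||^2 = v·v = 9.
Deficit = 9 − 9 = 0 ≥ 0, confirming Bessel's inequality. (The deficit equals ||v − Σ <v,e_j> e_j||^2, the squared distance from v to span{e_j}.)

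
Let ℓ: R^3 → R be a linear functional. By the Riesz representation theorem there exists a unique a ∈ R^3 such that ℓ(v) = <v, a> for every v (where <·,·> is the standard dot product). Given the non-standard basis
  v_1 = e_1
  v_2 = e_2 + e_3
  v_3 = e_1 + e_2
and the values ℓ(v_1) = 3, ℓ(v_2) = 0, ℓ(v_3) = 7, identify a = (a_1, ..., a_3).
a = (3, 4, -4)

Write a = (a_1, ..., a_3) in the standard basis. For each basis vector v_i, ℓ(v_i) = <v_i, a> is a linear equation in the a_j's. Collect the n equations into a matrix system V a = ℓ, where row i of V is v_i (expressed in the standard basis). Since V is invertible (lower-triangular with 1s on the diagonal, up to permutation), solve by back-substitution:
  V =
[[1, 0, 0],
 [0, 1, 1],
 [1, 1, 0]]
  V a = (3, 0, 7)
Solving gives a = (3, 4, -4).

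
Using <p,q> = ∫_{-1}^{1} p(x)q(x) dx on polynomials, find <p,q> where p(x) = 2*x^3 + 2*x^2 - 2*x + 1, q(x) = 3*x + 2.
<p,q> = 76/15

Expand the product: p(x)·q(x) = 6*x^4 + 10*x^3 - 2*x^2 - x + 2.
∫_{-1}^{1} of each monomial x^k gives [2/(k+1) if k even, 0 if k odd]. Integrating term-by-term (or equivalently evaluating the antiderivative F(x) = 6*x^5/5 + 5*x^4/2 - 2*x^3/3 - x^2/2 + 2*x at the endpoints):
  F(1) − F(−1) = 68/15 − (-8/15) = 76/15.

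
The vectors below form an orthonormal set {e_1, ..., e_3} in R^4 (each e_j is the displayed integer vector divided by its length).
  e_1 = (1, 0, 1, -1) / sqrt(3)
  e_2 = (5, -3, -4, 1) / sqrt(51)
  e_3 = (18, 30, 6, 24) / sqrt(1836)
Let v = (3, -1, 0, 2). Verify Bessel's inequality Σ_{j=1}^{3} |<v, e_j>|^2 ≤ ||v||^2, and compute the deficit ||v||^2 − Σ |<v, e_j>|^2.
Σ |<v, e_j>|^2 = 11; ||v||^2 = 14; deficit = 3

Write each e_j = u_j / sqrt(<u_j, u_j>) where u_j is the displayed integer vector. Then <v, e_j> = <v, u_j> / sqrt(<u_j, u_j>), so |<v, e_j>|^2 = <v, u_j>^2 / <u_j, u_j>.
Coefficients: <v, e_1> = 1/sqrt(3), <v, e_2> = 20/sqrt(51), <v, e_3> = 72/sqrt(1836).
Square and sum: Σ |<v, e_j>|^2 = 11.
Compute ||v||^2 = v·v = 14.
Deficit = 14 − 11 = 3 ≥ 0, confirming Bessel's inequality. (The deficit equals ||v − Σ <v,e_j> e_j||^2, the squared distance from v to span{e_j}.)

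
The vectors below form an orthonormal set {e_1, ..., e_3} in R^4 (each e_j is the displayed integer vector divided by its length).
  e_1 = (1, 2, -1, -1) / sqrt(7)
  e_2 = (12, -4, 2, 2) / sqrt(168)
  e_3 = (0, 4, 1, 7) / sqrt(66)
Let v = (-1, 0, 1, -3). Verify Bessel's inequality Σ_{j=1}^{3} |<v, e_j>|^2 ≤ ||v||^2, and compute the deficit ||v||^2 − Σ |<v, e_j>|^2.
Σ |<v, e_j>|^2 = 85/11; ||v||^2 = 11; deficit = 36/11

Write each e_j = u_j / sqrt(<u_j, u_j>) where u_j is the displayed integer vector. Then <v, e_j> = <v, u_j> / sqrt(<u_j, u_j>), so |<v, e_j>|^2 = <v, u_j>^2 / <u_j, u_j>.
Coefficients: <v, e_1> = 1/sqrt(7), <v, e_2> = -16/sqrt(168), <v, e_3> = -20/sqrt(66).
Square and sum: Σ |<v, e_j>|^2 = 85/11.
Compute ||v||^2 = v·v = 11.
Deficit = 11 − 85/11 = 36/11 ≥ 0, confirming Bessel's inequality. (The deficit equals ||v − Σ <v,e_j> e_j||^2, the squared distance from v to span{e_j}.)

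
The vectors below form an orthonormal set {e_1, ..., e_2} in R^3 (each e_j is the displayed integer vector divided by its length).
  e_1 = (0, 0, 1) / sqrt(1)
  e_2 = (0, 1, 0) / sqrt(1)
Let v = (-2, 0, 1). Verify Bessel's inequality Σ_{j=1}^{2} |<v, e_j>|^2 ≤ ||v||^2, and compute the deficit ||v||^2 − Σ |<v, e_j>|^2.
Σ |<v, e_j>|^2 = 1; ||v||^2 = 5; deficit = 4

Write each e_j = u_j / sqrt(<u_j, u_j>) where u_j is the displayed integer vector. Then <v, e_j> = <v, u_j> / sqrt(<u_j, u_j>), so |<v, e_j>|^2 = <v, u_j>^2 / <u_j, u_j>.
Coefficients: <v, e_1> = 1/sqrt(1), <v, e_2> = 0/sqrt(1).
Square and sum: Σ |<v, e_j>|^2 = 1.
Compute ||v||^2 = v·v = 5.
Deficit = 5 − 1 = 4 ≥ 0, confirming Bessel's inequality. (The deficit equals ||v − Σ <v,e_j> e_j||^2, the squared distance from v to span{e_j}.)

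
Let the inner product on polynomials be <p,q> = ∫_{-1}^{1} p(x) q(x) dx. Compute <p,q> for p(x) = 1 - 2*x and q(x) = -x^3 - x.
<p,q> = 32/15

Expand the product: p(x)·q(x) = 2*x^4 - x^3 + 2*x^2 - x.
∫_{-1}^{1} of each monomial x^k gives [2/(k+1) if k even, 0 if k odd]. Integrating term-by-term (or equivalently evaluating the antiderivative F(x) = 2*x^5/5 - x^4/4 + 2*x^3/3 - x^2/2 at the endpoints):
  F(1) − F(−1) = 19/60 − (-109/60) = 32/15.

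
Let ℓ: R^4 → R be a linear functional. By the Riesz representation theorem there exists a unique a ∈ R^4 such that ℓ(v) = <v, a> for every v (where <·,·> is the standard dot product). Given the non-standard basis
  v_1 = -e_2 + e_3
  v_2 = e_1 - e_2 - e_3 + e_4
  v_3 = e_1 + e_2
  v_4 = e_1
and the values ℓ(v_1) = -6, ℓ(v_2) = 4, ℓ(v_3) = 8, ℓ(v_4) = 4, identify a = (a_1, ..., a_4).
a = (4, 4, -2, 2)

Write a = (a_1, ..., a_4) in the standard basis. For each basis vector v_i, ℓ(v_i) = <v_i, a> is a linear equation in the a_j's. Collect the n equations into a matrix system V a = ℓ, where row i of V is v_i (expressed in the standard basis). Since V is invertible (lower-triangular with 1s on the diagonal, up to permutation), solve by back-substitution:
  V =
[[0, -1, 1, 0],
 [1, -1, -1, 1],
 [1, 1, 0, 0],
 [1, 0, 0, 0]]
  V a = (-6, 4, 8, 4)
Solving gives a = (4, 4, -2, 2).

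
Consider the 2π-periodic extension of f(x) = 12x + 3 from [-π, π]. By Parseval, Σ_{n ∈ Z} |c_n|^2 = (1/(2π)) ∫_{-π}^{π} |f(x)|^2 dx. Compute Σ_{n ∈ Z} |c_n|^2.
Σ |c_n|^2 = 48π^2 + 9

Expand and integrate term by term over [-π, π]:
  ∫ (12x)^2 dx = 144·(2π^3/3); ∫ 2·12·(3)·x dx = 0 (odd integrand); ∫ 3^2 dx = 9·2π.
So (1/(2π)) ∫_{-π}^{π} (12x + 3)^2 dx = 144π^2/3 + 9 = 48π^2 + 9.
Parseval ⇒ Σ |c_n|^2 = 48π^2 + 9.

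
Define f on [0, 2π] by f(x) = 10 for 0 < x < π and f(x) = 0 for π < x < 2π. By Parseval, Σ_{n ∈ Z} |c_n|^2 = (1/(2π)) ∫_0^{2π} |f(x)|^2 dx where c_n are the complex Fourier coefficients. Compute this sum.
Σ |c_n|^2 = 50

Parseval equates the L^2 energy of f (normalised by 1/(2π)) with the ℓ^2 sum of its Fourier coefficients: (1/(2π)) ∫_0^{2π} |f|^2 = Σ |c_n|^2.
Compute the left side: (1/(2π)) [∫_0^π 10^2 dx + ∫_π^{2π} 0^2 dx] = (1/(2π)) · (100π + 0π) = (100 + 0)/2 = 50.
So Σ_{n ∈ Z} |c_n|^2 = 50.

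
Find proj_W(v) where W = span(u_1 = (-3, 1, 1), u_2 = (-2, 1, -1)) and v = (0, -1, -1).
proj_W(v) = (2/5, 0, -4/5)

Set up U = [u_1 | ... | u_2] ∈ R^(3×2). The projector onto W = col(U) is P = U (U^T U)^(-1) U^T.
Compute U^T U =
  [11, 6]
  [6, 6],
and U^T v = (-2, 0).
Solve U^T U · c = U^T v for the coefficients: c = (-2/5, 2/5). The projection is proj_W(v) = U c.
Check: (v - proj_W(v)) · u_1 = 0  (should be 0).
Check: (v - proj_W(v)) · u_2 = 0  (should be 0).
Result: proj_W(v) = (2/5, 0, -4/5).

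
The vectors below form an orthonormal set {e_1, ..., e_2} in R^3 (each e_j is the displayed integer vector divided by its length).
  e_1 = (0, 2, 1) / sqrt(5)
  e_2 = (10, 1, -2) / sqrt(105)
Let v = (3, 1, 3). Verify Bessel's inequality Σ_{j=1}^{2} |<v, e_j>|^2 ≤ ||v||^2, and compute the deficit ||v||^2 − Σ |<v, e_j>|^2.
Σ |<v, e_j>|^2 = 230/21; ||v||^2 = 19; deficit = 169/21

Write each e_j = u_j / sqrt(<u_j, u_j>) where u_j is the displayed integer vector. Then <v, e_j> = <v, u_j> / sqrt(<u_j, u_j>), so |<v, e_j>|^2 = <v, u_j>^2 / <u_j, u_j>.
Coefficients: <v, e_1> = 5/sqrt(5), <v, e_2> = 25/sqrt(105).
Square and sum: Σ |<v, e_j>|^2 = 230/21.
Compute ||v||^2 = v·v = 19.
Deficit = 19 − 230/21 = 169/21 ≥ 0, confirming Bessel's inequality. (The deficit equals ||v − Σ <v,e_j> e_j||^2, the squared distance from v to span{e_j}.)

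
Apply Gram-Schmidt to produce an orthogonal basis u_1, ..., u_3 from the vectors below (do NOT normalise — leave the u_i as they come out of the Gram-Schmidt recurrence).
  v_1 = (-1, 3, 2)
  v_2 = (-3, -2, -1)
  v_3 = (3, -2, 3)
Orthogonal basis:
  u_1 = (-1, 3, 2)
  u_2 = (-47/14, -13/14, -2/7)
  u_3 = (50/171, -350/171, 550/171)

Apply the Gram-Schmidt recurrence
  u_1 = v_1
  u_i = v_i − Σ_{j<i} ((v_i · u_j) / (u_j · u_j)) · u_j.

Step by step this gives:
  u_1 = (-1, 3, 2)
  u_2 = (-47/14, -13/14, -2/7)
  u_3 = (50/171, -350/171, 550/171)

Orthogonality check:
  u_2 · u_1 = 0 (should be 0)
  u_3 · u_1 = 0 (should be 0)
  u_3 · u_2 = 0 (should be 0)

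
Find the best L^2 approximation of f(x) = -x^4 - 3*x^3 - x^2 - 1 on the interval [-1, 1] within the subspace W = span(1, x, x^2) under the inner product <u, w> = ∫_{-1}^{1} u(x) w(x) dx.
g(x) = -13*x^2/7 - 9*x/5 - 32/35

The best approximation g ∈ W is the orthogonal projection of f onto W. Writing g = a_0 + a_1 x + a_2 x^2, the coefficients solve the normal equations G · a = b where
  G_{ij} = <φ_i, φ_j> and b_i = <f, φ_i>, with φ_0 = 1, φ_1 = x, φ_2 = x^2.
G =
  [2, 0, 2/3]
  [0, 2/3, 0]
  [2/3, 0, 2/5],
b = (-46/15, -6/5, -142/105).
Solving gives a_0 = -32/35, a_1 = -9/5, a_2 = -13/7, so
  g(x) = -13*x^2/7 - 9*x/5 - 32/35.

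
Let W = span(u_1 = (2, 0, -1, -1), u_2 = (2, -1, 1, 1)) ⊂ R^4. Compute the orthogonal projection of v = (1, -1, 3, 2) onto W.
proj_W(v) = (17/19, -27/19, 91/38, 91/38)

Set up U = [u_1 | ... | u_2] ∈ R^(4×2). The projector onto W = col(U) is P = U (U^T U)^(-1) U^T.
Compute U^T U =
  [6, 2]
  [2, 7],
and U^T v = (-3, 8).
Solve U^T U · c = U^T v for the coefficients: c = (-37/38, 27/19). The projection is proj_W(v) = U c.
Check: (v - proj_W(v)) · u_1 = 0  (should be 0).
Check: (v - proj_W(v)) · u_2 = 0  (should be 0).
Result: proj_W(v) = (17/19, -27/19, 91/38, 91/38).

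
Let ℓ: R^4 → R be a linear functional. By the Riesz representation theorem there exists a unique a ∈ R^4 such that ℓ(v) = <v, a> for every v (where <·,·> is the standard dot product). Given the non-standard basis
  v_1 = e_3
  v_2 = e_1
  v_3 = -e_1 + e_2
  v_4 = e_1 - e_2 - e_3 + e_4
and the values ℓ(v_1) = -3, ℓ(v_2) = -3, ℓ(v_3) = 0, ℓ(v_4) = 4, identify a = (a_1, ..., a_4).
a = (-3, -3, -3, 1)

Write a = (a_1, ..., a_4) in the standard basis. For each basis vector v_i, ℓ(v_i) = <v_i, a> is a linear equation in the a_j's. Collect the n equations into a matrix system V a = ℓ, where row i of V is v_i (expressed in the standard basis). Since V is invertible (lower-triangular with 1s on the diagonal, up to permutation), solve by back-substitution:
  V =
[[0, 0, 1, 0],
 [1, 0, 0, 0],
 [-1, 1, 0, 0],
 [1, -1, -1, 1]]
  V a = (-3, -3, 0, 4)
Solving gives a = (-3, -3, -3, 1).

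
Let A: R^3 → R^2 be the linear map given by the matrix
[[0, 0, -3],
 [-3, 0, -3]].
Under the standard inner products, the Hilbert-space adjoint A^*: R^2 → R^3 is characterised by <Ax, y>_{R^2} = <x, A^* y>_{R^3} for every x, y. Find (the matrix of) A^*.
A^* = A^T =
[[0, -3],
 [0, 0],
 [-3, -3]]

For real matrices with standard dot products, the defining identity <Ax, y> = <x, A^* y> gives (Ax)^T y = x^T (A^*) y, i.e. x^T A^T y = x^T (A^*) y. Since this holds for all x, y, we must have A^* = A^T. Therefore
A^* =
[[0, -3],
 [0, 0],
 [-3, -3]].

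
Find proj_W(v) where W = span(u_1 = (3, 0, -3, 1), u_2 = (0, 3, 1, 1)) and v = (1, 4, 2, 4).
proj_W(v) = (141/205, 1032/205, 203/205, 391/205)

Set up U = [u_1 | ... | u_2] ∈ R^(4×2). The projector onto W = col(U) is P = U (U^T U)^(-1) U^T.
Compute U^T U =
  [19, -2]
  [-2, 11],
and U^T v = (1, 18).
Solve U^T U · c = U^T v for the coefficients: c = (47/205, 344/205). The projection is proj_W(v) = U c.
Check: (v - proj_W(v)) · u_1 = 0  (should be 0).
Check: (v - proj_W(v)) · u_2 = 0  (should be 0).
Result: proj_W(v) = (141/205, 1032/205, 203/205, 391/205).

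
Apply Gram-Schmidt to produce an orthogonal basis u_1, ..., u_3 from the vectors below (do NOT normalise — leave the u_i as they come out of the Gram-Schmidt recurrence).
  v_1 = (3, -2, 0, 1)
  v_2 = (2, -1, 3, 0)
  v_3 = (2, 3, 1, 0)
Orthogonal basis:
  u_1 = (3, -2, 0, 1)
  u_2 = (2/7, 1/7, 3, -4/7)
  u_3 = (62/33, 97/33, -3/11, 8/33)

Apply the Gram-Schmidt recurrence
  u_1 = v_1
  u_i = v_i − Σ_{j<i} ((v_i · u_j) / (u_j · u_j)) · u_j.

Step by step this gives:
  u_1 = (3, -2, 0, 1)
  u_2 = (2/7, 1/7, 3, -4/7)
  u_3 = (62/33, 97/33, -3/11, 8/33)

Orthogonality check:
  u_2 · u_1 = 0 (should be 0)
  u_3 · u_1 = 0 (should be 0)
  u_3 · u_2 = 0 (should be 0)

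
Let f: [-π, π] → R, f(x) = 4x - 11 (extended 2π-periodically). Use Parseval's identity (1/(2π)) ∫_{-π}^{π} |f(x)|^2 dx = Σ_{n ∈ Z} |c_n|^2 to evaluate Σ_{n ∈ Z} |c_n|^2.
Σ |c_n|^2 = 16π^2/3 + 121

Expand and integrate term by term over [-π, π]:
  ∫ (4x)^2 dx = 16·(2π^3/3); ∫ 2·4·(-11)·x dx = 0 (odd integrand); ∫ (-11)^2 dx = 121·2π.
So (1/(2π)) ∫_{-π}^{π} (4x - 11)^2 dx = 16π^2/3 + 121 = 16π^2/3 + 121.
Parseval ⇒ Σ |c_n|^2 = 16π^2/3 + 121.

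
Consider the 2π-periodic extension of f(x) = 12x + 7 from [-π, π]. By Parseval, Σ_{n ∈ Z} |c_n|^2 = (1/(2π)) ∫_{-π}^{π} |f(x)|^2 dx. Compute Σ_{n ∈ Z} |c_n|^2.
Σ |c_n|^2 = 48π^2 + 49

Expand and integrate term by term over [-π, π]:
  ∫ (12x)^2 dx = 144·(2π^3/3); ∫ 2·12·(7)·x dx = 0 (odd integrand); ∫ 7^2 dx = 49·2π.
So (1/(2π)) ∫_{-π}^{π} (12x + 7)^2 dx = 144π^2/3 + 49 = 48π^2 + 49.
Parseval ⇒ Σ |c_n|^2 = 48π^2 + 49.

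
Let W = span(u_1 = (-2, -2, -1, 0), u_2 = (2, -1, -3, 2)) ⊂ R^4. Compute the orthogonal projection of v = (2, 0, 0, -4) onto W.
proj_W(v) = (72/161, 24/23, 164/161, -64/161)

Set up U = [u_1 | ... | u_2] ∈ R^(4×2). The projector onto W = col(U) is P = U (U^T U)^(-1) U^T.
Compute U^T U =
  [9, 1]
  [1, 18],
and U^T v = (-4, -4).
Solve U^T U · c = U^T v for the coefficients: c = (-68/161, -32/161). The projection is proj_W(v) = U c.
Check: (v - proj_W(v)) · u_1 = 0  (should be 0).
Check: (v - proj_W(v)) · u_2 = 0  (should be 0).
Result: proj_W(v) = (72/161, 24/23, 164/161, -64/161).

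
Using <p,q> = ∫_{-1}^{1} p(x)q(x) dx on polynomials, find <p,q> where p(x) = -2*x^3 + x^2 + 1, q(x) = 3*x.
<p,q> = -12/5

Expand the product: p(x)·q(x) = -6*x^4 + 3*x^3 + 3*x.
∫_{-1}^{1} of each monomial x^k gives [2/(k+1) if k even, 0 if k odd]. Integrating term-by-term (or equivalently evaluating the antiderivative F(x) = -6*x^5/5 + 3*x^4/4 + 3*x^2/2 at the endpoints):
  F(1) − F(−1) = 21/20 − (69/20) = -12/5.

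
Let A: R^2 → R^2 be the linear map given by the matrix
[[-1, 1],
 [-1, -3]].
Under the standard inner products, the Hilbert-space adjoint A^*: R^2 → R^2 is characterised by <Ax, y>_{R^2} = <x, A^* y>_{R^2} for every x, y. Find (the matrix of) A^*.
A^* = A^T =
[[-1, -1],
 [1, -3]]

For real matrices with standard dot products, the defining identity <Ax, y> = <x, A^* y> gives (Ax)^T y = x^T (A^*) y, i.e. x^T A^T y = x^T (A^*) y. Since this holds for all x, y, we must have A^* = A^T. Therefore
A^* =
[[-1, -1],
 [1, -3]].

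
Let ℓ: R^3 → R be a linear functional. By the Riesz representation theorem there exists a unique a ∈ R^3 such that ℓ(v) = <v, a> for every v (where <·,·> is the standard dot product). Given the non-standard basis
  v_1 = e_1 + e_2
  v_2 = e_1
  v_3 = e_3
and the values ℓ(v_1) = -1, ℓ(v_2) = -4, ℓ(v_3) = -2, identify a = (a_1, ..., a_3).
a = (-4, 3, -2)

Write a = (a_1, ..., a_3) in the standard basis. For each basis vector v_i, ℓ(v_i) = <v_i, a> is a linear equation in the a_j's. Collect the n equations into a matrix system V a = ℓ, where row i of V is v_i (expressed in the standard basis). Since V is invertible (lower-triangular with 1s on the diagonal, up to permutation), solve by back-substitution:
  V =
[[1, 1, 0],
 [1, 0, 0],
 [0, 0, 1]]
  V a = (-1, -4, -2)
Solving gives a = (-4, 3, -2).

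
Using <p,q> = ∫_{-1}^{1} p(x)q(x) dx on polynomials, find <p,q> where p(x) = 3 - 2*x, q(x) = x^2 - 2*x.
<p,q> = 14/3

Expand the product: p(x)·q(x) = -2*x^3 + 7*x^2 - 6*x.
∫_{-1}^{1} of each monomial x^k gives [2/(k+1) if k even, 0 if k odd]. Integrating term-by-term (or equivalently evaluating the antiderivative F(x) = -x^4/2 + 7*x^3/3 - 3*x^2 at the endpoints):
  F(1) − F(−1) = -7/6 − (-35/6) = 14/3.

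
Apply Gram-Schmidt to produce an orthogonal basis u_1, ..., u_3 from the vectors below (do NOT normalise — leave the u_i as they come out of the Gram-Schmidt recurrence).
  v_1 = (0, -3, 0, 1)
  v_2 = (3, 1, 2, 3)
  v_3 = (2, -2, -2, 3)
Orthogonal basis:
  u_1 = (0, -3, 0, 1)
  u_2 = (3, 1, 2, 3)
  u_3 = (19/23, 71/230, -64/23, 213/230)

Apply the Gram-Schmidt recurrence
  u_1 = v_1
  u_i = v_i − Σ_{j<i} ((v_i · u_j) / (u_j · u_j)) · u_j.

Step by step this gives:
  u_1 = (0, -3, 0, 1)
  u_2 = (3, 1, 2, 3)
  u_3 = (19/23, 71/230, -64/23, 213/230)

Orthogonality check:
  u_2 · u_1 = 0 (should be 0)
  u_3 · u_1 = 0 (should be 0)
  u_3 · u_2 = 0 (should be 0)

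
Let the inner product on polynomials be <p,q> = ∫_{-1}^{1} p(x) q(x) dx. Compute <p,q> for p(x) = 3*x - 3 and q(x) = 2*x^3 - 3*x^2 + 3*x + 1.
<p,q> = 42/5

Expand the product: p(x)·q(x) = 6*x^4 - 15*x^3 + 18*x^2 - 6*x - 3.
∫_{-1}^{1} of each monomial x^k gives [2/(k+1) if k even, 0 if k odd]. Integrating term-by-term (or equivalently evaluating the antiderivative F(x) = 6*x^5/5 - 15*x^4/4 + 6*x^3 - 3*x^2 - 3*x at the endpoints):
  F(1) − F(−1) = -51/20 − (-219/20) = 42/5.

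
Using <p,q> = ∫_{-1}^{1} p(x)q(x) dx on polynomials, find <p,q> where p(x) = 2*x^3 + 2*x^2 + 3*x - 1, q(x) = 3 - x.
<p,q> = -24/5

Expand the product: p(x)·q(x) = -2*x^4 + 4*x^3 + 3*x^2 + 10*x - 3.
∫_{-1}^{1} of each monomial x^k gives [2/(k+1) if k even, 0 if k odd]. Integrating term-by-term (or equivalently evaluating the antiderivative F(x) = -2*x^5/5 + x^4 + x^3 + 5*x^2 - 3*x at the endpoints):
  F(1) − F(−1) = 18/5 − (42/5) = -24/5.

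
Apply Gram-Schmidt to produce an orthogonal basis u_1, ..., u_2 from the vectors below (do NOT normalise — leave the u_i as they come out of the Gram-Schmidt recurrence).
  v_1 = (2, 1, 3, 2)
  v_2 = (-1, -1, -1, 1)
Orthogonal basis:
  u_1 = (2, 1, 3, 2)
  u_2 = (-5/9, -7/9, -1/3, 13/9)

Apply the Gram-Schmidt recurrence
  u_1 = v_1
  u_i = v_i − Σ_{j<i} ((v_i · u_j) / (u_j · u_j)) · u_j.

Step by step this gives:
  u_1 = (2, 1, 3, 2)
  u_2 = (-5/9, -7/9, -1/3, 13/9)

Orthogonality check:
  u_2 · u_1 = 0 (should be 0)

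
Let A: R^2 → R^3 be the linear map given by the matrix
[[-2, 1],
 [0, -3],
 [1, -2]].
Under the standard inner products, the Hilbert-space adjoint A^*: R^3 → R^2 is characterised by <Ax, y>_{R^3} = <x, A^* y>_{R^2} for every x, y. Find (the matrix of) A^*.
A^* = A^T =
[[-2, 0, 1],
 [1, -3, -2]]

For real matrices with standard dot products, the defining identity <Ax, y> = <x, A^* y> gives (Ax)^T y = x^T (A^*) y, i.e. x^T A^T y = x^T (A^*) y. Since this holds for all x, y, we must have A^* = A^T. Therefore
A^* =
[[-2, 0, 1],
 [1, -3, -2]].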